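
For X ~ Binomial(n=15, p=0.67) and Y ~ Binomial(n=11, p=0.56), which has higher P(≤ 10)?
Y has higher probability (P(Y ≤ 10) = 0.9983 > P(X ≤ 10) = 0.5852)

Compute P(≤ 10) for each distribution:

X ~ Binomial(n=15, p=0.67):
P(X ≤ 10) = 0.5852

Y ~ Binomial(n=11, p=0.56):
P(Y ≤ 10) = 0.9983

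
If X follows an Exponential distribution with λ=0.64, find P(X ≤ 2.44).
0.790200

We have X ~ Exponential(λ=0.64).

The CDF gives us P(X ≤ k).

Using the CDF:
P(X ≤ 2.44) = 0.790200

This means there's approximately a 79.0% chance that X is at most 2.44.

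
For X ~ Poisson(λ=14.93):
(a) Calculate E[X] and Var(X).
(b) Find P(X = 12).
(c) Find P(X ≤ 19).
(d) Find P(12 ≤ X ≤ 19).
(a) E[X] = 14.9300, Var(X) = 14.9300
(b) P(X = 12) = 0.084016
(c) P(X ≤ 19) = 0.879085
(d) P(12 ≤ X ≤ 19) = 0.689649

We have X ~ Poisson(λ=14.93).

(a) Moments:
E[X] = 14.9300
Var(X) = 14.9300
σ = √Var(X) = 3.8639

(b) Point probability using PMF:
P(X = 12) = 0.084016

(c) Cumulative probability using CDF:
P(X ≤ 19) = F(19) = 0.879085

(d) Range probability:
P(12 ≤ X ≤ 19) = P(X ≤ 19) - P(X ≤ 11)
                   = F(19) - F(11)
                   = 0.879085 - 0.189435
                   = 0.689649

This means approximately 69.0% of outcomes fall in the interval [12, 19].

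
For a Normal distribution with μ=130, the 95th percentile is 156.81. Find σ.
σ = 16.2993

For X ~ Normal(μ, σ), the p-th percentile satisfies x = μ + z_p × σ,
where z_p = Φ⁻¹(p) is the standard normal quantile.

Step 1: z_{0.95} = Φ⁻¹(0.95) = 1.6449

Step 2: Solve for σ:
156.81 = 130 + 1.6449 × σ
σ = (156.81 - 130) / 1.6449
σ = 26.81 / 1.6449
σ = 16.2993

Verification: μ + z × σ = 130 + 1.6449 × 16.2993 = 156.81 ✓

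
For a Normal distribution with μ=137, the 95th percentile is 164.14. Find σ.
σ = 16.4999

For X ~ Normal(μ, σ), the p-th percentile satisfies x = μ + z_p × σ,
where z_p = Φ⁻¹(p) is the standard normal quantile.

Step 1: z_{0.95} = Φ⁻¹(0.95) = 1.6449

Step 2: Solve for σ:
164.14 = 137 + 1.6449 × σ
σ = (164.14 - 137) / 1.6449
σ = 27.14 / 1.6449
σ = 16.4999

Verification: μ + z × σ = 137 + 1.6449 × 16.4999 = 164.14 ✓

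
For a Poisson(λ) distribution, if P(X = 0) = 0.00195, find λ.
λ = 6.2399

For a Poisson(λ) distribution, the PMF at 0 is:
P(X = 0) = λ^0 e^(-λ) / 0! = e^(-λ)

Given P(X = 0) = 0.00195:
e^(-λ) = 0.00195
-λ = ln(0.00195)
λ = -ln(0.00195) = 6.2399

Verification: e^(-6.2399) = 0.00195 ✓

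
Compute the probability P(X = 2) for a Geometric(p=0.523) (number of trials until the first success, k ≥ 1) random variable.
0.249471

We have X ~ Geometric(p=0.523) (number of trials until the first success, k ≥ 1).

For a Geometric distribution, the PMF gives us the probability of each outcome.

Using the PMF formula:
P(X = 2) = 0.249471

Rounded to 4 decimal places: 0.2495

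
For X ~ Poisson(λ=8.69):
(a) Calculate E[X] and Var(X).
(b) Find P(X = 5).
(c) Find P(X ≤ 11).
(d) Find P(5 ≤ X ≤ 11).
(a) E[X] = 8.6900, Var(X) = 8.6900
(b) P(X = 5) = 0.069486
(c) P(X ≤ 11) = 0.832009
(d) P(5 ≤ X ≤ 11) = 0.765642

We have X ~ Poisson(λ=8.69).

(a) Moments:
E[X] = 8.6900
Var(X) = 8.6900
σ = √Var(X) = 2.9479

(b) Point probability using PMF:
P(X = 5) = 0.069486

(c) Cumulative probability using CDF:
P(X ≤ 11) = F(11) = 0.832009

(d) Range probability:
P(5 ≤ X ≤ 11) = P(X ≤ 11) - P(X ≤ 4)
                   = F(11) - F(4)
                   = 0.832009 - 0.066367
                   = 0.765642

This means approximately 76.6% of outcomes fall in the interval [5, 11].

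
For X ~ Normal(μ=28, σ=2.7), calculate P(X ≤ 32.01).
0.931253

We have X ~ Normal(μ=28, σ=2.7).

The CDF gives us P(X ≤ k).

Using the CDF:
P(X ≤ 32.01) = 0.931253

This means there's approximately a 93.1% chance that X is at most 32.01.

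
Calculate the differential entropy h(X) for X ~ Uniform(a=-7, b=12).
2.9444 nats

We have X ~ Uniform(a=-7, b=12).

The differential entropy measures the uncertainty or information content of the distribution.

For a Uniform distribution with a=-7, b=12:
h(X) = 2.9444 nats

(In bits, this would be 4.2479 bits.)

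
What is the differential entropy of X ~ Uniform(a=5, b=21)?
2.7726 nats

We have X ~ Uniform(a=5, b=21).

The differential entropy measures the uncertainty or information content of the distribution.

For a Uniform distribution with a=5, b=21:
h(X) = 2.7726 nats

(In bits, this would be 4.0000 bits.)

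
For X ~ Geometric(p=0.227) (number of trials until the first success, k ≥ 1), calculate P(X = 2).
0.175471

We have X ~ Geometric(p=0.227) (number of trials until the first success, k ≥ 1).

For a Geometric distribution, the PMF gives us the probability of each outcome.

Using the PMF formula:
P(X = 2) = 0.175471

Rounded to 4 decimal places: 0.1755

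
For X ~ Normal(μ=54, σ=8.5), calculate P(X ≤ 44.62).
0.134899

We have X ~ Normal(μ=54, σ=8.5).

The CDF gives us P(X ≤ k).

Using the CDF:
P(X ≤ 44.62) = 0.134899

This means there's approximately a 13.5% chance that X is at most 44.62.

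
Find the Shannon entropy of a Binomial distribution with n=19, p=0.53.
2.1959 nats

We have X ~ Binomial(n=19, p=0.53).

The Shannon entropy measures the uncertainty or information content of the distribution.

For a Binomial distribution with n=19, p=0.53:
H(X) = 2.1959 nats

(In bits, this would be 3.1680 bits.)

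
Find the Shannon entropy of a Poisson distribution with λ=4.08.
2.0972 nats

We have X ~ Poisson(λ=4.08).

The Shannon entropy measures the uncertainty or information content of the distribution.

For a Poisson distribution with λ=4.08:
H(X) = 2.0972 nats

(In bits, this would be 3.0256 bits.)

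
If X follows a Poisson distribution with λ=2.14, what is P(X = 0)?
0.117655

We have X ~ Poisson(λ=2.14).

For a Poisson distribution, the PMF gives us the probability of each outcome.

Using the PMF formula:
P(X = 0) = 0.117655

Rounded to 4 decimal places: 0.1177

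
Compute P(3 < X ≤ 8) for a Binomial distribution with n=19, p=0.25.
0.708159

We have X ~ Binomial(n=19, p=0.25).

To find P(3 < X ≤ 8), we use:
P(3 < X ≤ 8) = P(X ≤ 8) - P(X ≤ 3)
                 = F(8) - F(3)
                 = 0.971252 - 0.263093
                 = 0.708159

So there's approximately a 70.8% chance that X falls in this range.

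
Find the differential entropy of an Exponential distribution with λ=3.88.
-0.3558 nats

We have X ~ Exponential(λ=3.88).

The differential entropy measures the uncertainty or information content of the distribution.

For an Exponential distribution with λ=3.88:
h(X) = -0.3558 nats

(In bits, this would be -0.5134 bits.)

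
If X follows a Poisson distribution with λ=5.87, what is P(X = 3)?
0.095160

We have X ~ Poisson(λ=5.87).

For a Poisson distribution, the PMF gives us the probability of each outcome.

Using the PMF formula:
P(X = 3) = 0.095160

Rounded to 4 decimal places: 0.0952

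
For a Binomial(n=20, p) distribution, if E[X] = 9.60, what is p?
p = 0.48

For a Binomial(n, p) distribution:
E[X] = n × p

Given n = 20 and E[X] = 9.60:
9.60 = 20 × p
p = 9.60 / 20 = 0.48

Verification: Binomial(20, 0.48) has E[X] = 9.60 ✓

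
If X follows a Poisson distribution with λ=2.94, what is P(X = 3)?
0.223906

We have X ~ Poisson(λ=2.94).

For a Poisson distribution, the PMF gives us the probability of each outcome.

Using the PMF formula:
P(X = 3) = 0.223906

Rounded to 4 decimal places: 0.2239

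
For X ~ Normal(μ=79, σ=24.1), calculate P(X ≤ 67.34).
0.314258

We have X ~ Normal(μ=79, σ=24.1).

The CDF gives us P(X ≤ k).

Using the CDF:
P(X ≤ 67.34) = 0.314258

This means there's approximately a 31.4% chance that X is at most 67.34.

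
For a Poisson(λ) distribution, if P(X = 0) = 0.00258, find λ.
λ = 5.9600

For a Poisson(λ) distribution, the PMF at 0 is:
P(X = 0) = λ^0 e^(-λ) / 0! = e^(-λ)

Given P(X = 0) = 0.00258:
e^(-λ) = 0.00258
-λ = ln(0.00258)
λ = -ln(0.00258) = 5.9600

Verification: e^(-5.9600) = 0.00258 ✓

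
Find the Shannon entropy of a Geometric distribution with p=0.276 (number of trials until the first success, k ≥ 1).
2.1345 nats

We have X ~ Geometric(p=0.276) (number of trials until the first success, k ≥ 1).

The Shannon entropy measures the uncertainty or information content of the distribution.

For a Geometric distribution with p=0.276 (number of trials until the first success, k ≥ 1):
H(X) = 2.1345 nats

(In bits, this would be 3.0795 bits.)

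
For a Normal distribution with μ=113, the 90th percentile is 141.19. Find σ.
σ = 21.9968

For X ~ Normal(μ, σ), the p-th percentile satisfies x = μ + z_p × σ,
where z_p = Φ⁻¹(p) is the standard normal quantile.

Step 1: z_{0.9} = Φ⁻¹(0.9) = 1.2816

Step 2: Solve for σ:
141.19 = 113 + 1.2816 × σ
σ = (141.19 - 113) / 1.2816
σ = 28.19 / 1.2816
σ = 21.9968

Verification: μ + z × σ = 113 + 1.2816 × 21.9968 = 141.19 ✓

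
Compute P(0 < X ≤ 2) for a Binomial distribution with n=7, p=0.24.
0.630433

We have X ~ Binomial(n=7, p=0.24).

To find P(0 < X ≤ 2), we use:
P(0 < X ≤ 2) = P(X ≤ 2) - P(X ≤ 0)
                 = F(2) - F(0)
                 = 0.776885 - 0.146452
                 = 0.630433

So there's approximately a 63.0% chance that X falls in this range.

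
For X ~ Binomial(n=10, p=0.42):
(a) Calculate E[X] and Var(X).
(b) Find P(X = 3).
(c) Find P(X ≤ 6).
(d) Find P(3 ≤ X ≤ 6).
(a) E[X] = 4.2000, Var(X) = 2.4360
(b) P(X = 3) = 0.196302
(c) P(X ≤ 6) = 0.928836
(d) P(3 ≤ X ≤ 6) = 0.791675

We have X ~ Binomial(n=10, p=0.42).

(a) Moments:
E[X] = 4.2000
Var(X) = 2.4360
σ = √Var(X) = 1.5608

(b) Point probability using PMF:
P(X = 3) = 0.196302

(c) Cumulative probability using CDF:
P(X ≤ 6) = F(6) = 0.928836

(d) Range probability:
P(3 ≤ X ≤ 6) = P(X ≤ 6) - P(X ≤ 2)
                   = F(6) - F(2)
                   = 0.928836 - 0.137161
                   = 0.791675

This means approximately 79.2% of outcomes fall in the interval [3, 6].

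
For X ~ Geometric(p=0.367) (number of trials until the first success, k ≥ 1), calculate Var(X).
4.6997

We have X ~ Geometric(p=0.367) (number of trials until the first success, k ≥ 1).

For a Geometric distribution with p=0.367 (number of trials until the first success, k ≥ 1):
Var(X) = 4.6997

The variance measures the spread of the distribution around the mean.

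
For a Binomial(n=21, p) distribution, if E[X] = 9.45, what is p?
p = 0.45

For a Binomial(n, p) distribution:
E[X] = n × p

Given n = 21 and E[X] = 9.45:
9.45 = 21 × p
p = 9.45 / 21 = 0.45

Verification: Binomial(21, 0.45) has E[X] = 9.45 ✓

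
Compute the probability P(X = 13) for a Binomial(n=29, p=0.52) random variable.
0.109532

We have X ~ Binomial(n=29, p=0.52).

For a Binomial distribution, the PMF gives us the probability of each outcome.

Using the PMF formula:
P(X = 13) = 0.109532

Rounded to 4 decimal places: 0.1095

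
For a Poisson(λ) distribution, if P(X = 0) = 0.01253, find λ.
λ = 4.3796

For a Poisson(λ) distribution, the PMF at 0 is:
P(X = 0) = λ^0 e^(-λ) / 0! = e^(-λ)

Given P(X = 0) = 0.01253:
e^(-λ) = 0.01253
-λ = ln(0.01253)
λ = -ln(0.01253) = 4.3796

Verification: e^(-4.3796) = 0.01253 ✓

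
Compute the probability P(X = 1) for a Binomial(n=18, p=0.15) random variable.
0.170406

We have X ~ Binomial(n=18, p=0.15).

For a Binomial distribution, the PMF gives us the probability of each outcome.

Using the PMF formula:
P(X = 1) = 0.170406

Rounded to 4 decimal places: 0.1704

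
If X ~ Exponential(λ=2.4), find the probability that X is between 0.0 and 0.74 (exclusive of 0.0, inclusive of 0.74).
0.830686

We have X ~ Exponential(λ=2.4).

To find P(0.0 < X ≤ 0.74), we use:
P(0.0 < X ≤ 0.74) = P(X ≤ 0.74) - P(X ≤ 0.0)
                 = F(0.74) - F(0.0)
                 = 0.830686 - 0.000000
                 = 0.830686

So there's approximately a 83.1% chance that X falls in this range.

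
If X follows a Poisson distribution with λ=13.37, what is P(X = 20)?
0.021379

We have X ~ Poisson(λ=13.37).

For a Poisson distribution, the PMF gives us the probability of each outcome.

Using the PMF formula:
P(X = 20) = 0.021379

Rounded to 4 decimal places: 0.0214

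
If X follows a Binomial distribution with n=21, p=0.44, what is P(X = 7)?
0.110740

We have X ~ Binomial(n=21, p=0.44).

For a Binomial distribution, the PMF gives us the probability of each outcome.

Using the PMF formula:
P(X = 7) = 0.110740

Rounded to 4 decimal places: 0.1107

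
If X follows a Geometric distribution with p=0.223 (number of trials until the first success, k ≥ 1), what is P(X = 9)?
0.029626

We have X ~ Geometric(p=0.223) (number of trials until the first success, k ≥ 1).

For a Geometric distribution, the PMF gives us the probability of each outcome.

Using the PMF formula:
P(X = 9) = 0.029626

Rounded to 4 decimal places: 0.0296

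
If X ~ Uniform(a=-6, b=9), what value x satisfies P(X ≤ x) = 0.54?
2.1000

We have X ~ Uniform(a=-6, b=9).

We want to find x such that P(X ≤ x) = 0.54.

This is the 54th percentile, which means 54% of values fall below this point.

Using the inverse CDF (quantile function):
x = F⁻¹(0.54) = 2.1000

Verification: P(X ≤ 2.1000) = 0.54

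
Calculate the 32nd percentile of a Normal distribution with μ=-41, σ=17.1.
-48.9976

We have X ~ Normal(μ=-41, σ=17.1).

We want to find x such that P(X ≤ x) = 0.32.

This is the 32nd percentile, which means 32% of values fall below this point.

Using the inverse CDF (quantile function):
x = F⁻¹(0.32) = -48.9976

Verification: P(X ≤ -48.9976) = 0.32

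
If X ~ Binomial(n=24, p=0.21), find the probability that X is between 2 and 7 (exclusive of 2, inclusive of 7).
0.794167

We have X ~ Binomial(n=24, p=0.21).

To find P(2 < X ≤ 7), we use:
P(2 < X ≤ 7) = P(X ≤ 7) - P(X ≤ 2)
                 = F(7) - F(2)
                 = 0.888035 - 0.093868
                 = 0.794167

So there's approximately a 79.4% chance that X falls in this range.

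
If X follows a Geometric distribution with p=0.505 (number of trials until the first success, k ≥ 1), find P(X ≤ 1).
0.505000

We have X ~ Geometric(p=0.505) (number of trials until the first success, k ≥ 1).

The CDF gives us P(X ≤ k).

Using the CDF:
P(X ≤ 1) = 0.505000

This means there's approximately a 50.5% chance that X is at most 1.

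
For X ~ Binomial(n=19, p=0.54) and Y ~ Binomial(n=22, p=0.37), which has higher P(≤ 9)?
Y has higher probability (P(Y ≤ 9) = 0.7296 > P(X ≤ 9) = 0.3617)

Compute P(≤ 9) for each distribution:

X ~ Binomial(n=19, p=0.54):
P(X ≤ 9) = 0.3617

Y ~ Binomial(n=22, p=0.37):
P(Y ≤ 9) = 0.7296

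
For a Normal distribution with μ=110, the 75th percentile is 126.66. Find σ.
σ = 24.7002

For X ~ Normal(μ, σ), the p-th percentile satisfies x = μ + z_p × σ,
where z_p = Φ⁻¹(p) is the standard normal quantile.

Step 1: z_{0.75} = Φ⁻¹(0.75) = 0.6745

Step 2: Solve for σ:
126.66 = 110 + 0.6745 × σ
σ = (126.66 - 110) / 0.6745
σ = 16.66 / 0.6745
σ = 24.7002

Verification: μ + z × σ = 110 + 0.6745 × 24.7002 = 126.66 ✓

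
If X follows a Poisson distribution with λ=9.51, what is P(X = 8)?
0.122965

We have X ~ Poisson(λ=9.51).

For a Poisson distribution, the PMF gives us the probability of each outcome.

Using the PMF formula:
P(X = 8) = 0.122965

Rounded to 4 decimal places: 0.1230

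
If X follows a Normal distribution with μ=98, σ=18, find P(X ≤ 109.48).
0.738191

We have X ~ Normal(μ=98, σ=18).

The CDF gives us P(X ≤ k).

Using the CDF:
P(X ≤ 109.48) = 0.738191

This means there's approximately a 73.8% chance that X is at most 109.48.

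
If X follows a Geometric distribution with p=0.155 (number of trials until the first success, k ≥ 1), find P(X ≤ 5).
0.569192

We have X ~ Geometric(p=0.155) (number of trials until the first success, k ≥ 1).

The CDF gives us P(X ≤ k).

Using the CDF:
P(X ≤ 5) = 0.569192

This means there's approximately a 56.9% chance that X is at most 5.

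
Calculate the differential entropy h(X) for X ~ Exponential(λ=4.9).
-0.5892 nats

We have X ~ Exponential(λ=4.9).

The differential entropy measures the uncertainty or information content of the distribution.

For an Exponential distribution with λ=4.9:
h(X) = -0.5892 nats

(In bits, this would be -0.8501 bits.)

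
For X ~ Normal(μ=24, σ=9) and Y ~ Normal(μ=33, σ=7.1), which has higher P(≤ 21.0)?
X has higher probability (P(X ≤ 21.0) = 0.3694 > P(Y ≤ 21.0) = 0.0455)

Compute P(≤ 21.0) for each distribution:

X ~ Normal(μ=24, σ=9):
P(X ≤ 21.0) = 0.3694

Y ~ Normal(μ=33, σ=7.1):
P(Y ≤ 21.0) = 0.0455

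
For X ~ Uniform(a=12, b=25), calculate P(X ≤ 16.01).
0.308462

We have X ~ Uniform(a=12, b=25).

The CDF gives us P(X ≤ k).

Using the CDF:
P(X ≤ 16.01) = 0.308462

This means there's approximately a 30.8% chance that X is at most 16.01.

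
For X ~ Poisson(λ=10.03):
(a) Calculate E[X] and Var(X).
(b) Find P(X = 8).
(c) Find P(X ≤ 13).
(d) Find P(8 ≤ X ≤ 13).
(a) E[X] = 10.0300, Var(X) = 10.0300
(b) P(X = 8) = 0.111921
(c) P(X ≤ 13) = 0.862267
(d) P(8 ≤ X ≤ 13) = 0.644737

We have X ~ Poisson(λ=10.03).

(a) Moments:
E[X] = 10.0300
Var(X) = 10.0300
σ = √Var(X) = 3.1670

(b) Point probability using PMF:
P(X = 8) = 0.111921

(c) Cumulative probability using CDF:
P(X ≤ 13) = F(13) = 0.862267

(d) Range probability:
P(8 ≤ X ≤ 13) = P(X ≤ 13) - P(X ≤ 7)
                   = F(13) - F(7)
                   = 0.862267 - 0.217530
                   = 0.644737

This means approximately 64.5% of outcomes fall in the interval [8, 13].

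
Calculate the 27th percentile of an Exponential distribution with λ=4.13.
0.0762

We have X ~ Exponential(λ=4.13).

We want to find x such that P(X ≤ x) = 0.27.

This is the 27th percentile, which means 27% of values fall below this point.

Using the inverse CDF (quantile function):
x = F⁻¹(0.27) = 0.0762

Verification: P(X ≤ 0.0762) = 0.27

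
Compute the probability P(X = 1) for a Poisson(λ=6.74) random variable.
0.007971

We have X ~ Poisson(λ=6.74).

For a Poisson distribution, the PMF gives us the probability of each outcome.

Using the PMF formula:
P(X = 1) = 0.007971

Rounded to 4 decimal places: 0.0080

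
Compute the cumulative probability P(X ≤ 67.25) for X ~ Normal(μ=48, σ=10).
0.972885

We have X ~ Normal(μ=48, σ=10).

The CDF gives us P(X ≤ k).

Using the CDF:
P(X ≤ 67.25) = 0.972885

This means there's approximately a 97.3% chance that X is at most 67.25.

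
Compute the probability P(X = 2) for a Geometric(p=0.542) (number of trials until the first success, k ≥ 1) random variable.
0.248236

We have X ~ Geometric(p=0.542) (number of trials until the first success, k ≥ 1).

For a Geometric distribution, the PMF gives us the probability of each outcome.

Using the PMF formula:
P(X = 2) = 0.248236

Rounded to 4 decimal places: 0.2482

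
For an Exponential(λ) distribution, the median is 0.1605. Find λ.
λ = 4.3187

For X ~ Exponential(λ), the CDF is F(x) = 1 - e^(-λx).
The median m satisfies F(m) = 0.5:
1 - e^(-λm) = 0.5
e^(-λm) = 0.5
λm = ln(2)
m = ln(2) / λ

Given m = 0.1605:
λ = ln(2) / 0.1605 = 0.693147 / 0.1605 = 4.3187

Verification: ln(2) / 4.3187 = 0.1605 ✓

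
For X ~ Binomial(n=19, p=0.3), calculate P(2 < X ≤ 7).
0.771807

We have X ~ Binomial(n=19, p=0.3).

To find P(2 < X ≤ 7), we use:
P(2 < X ≤ 7) = P(X ≤ 7) - P(X ≤ 2)
                 = F(7) - F(2)
                 = 0.818030 - 0.046224
                 = 0.771807

So there's approximately a 77.2% chance that X falls in this range.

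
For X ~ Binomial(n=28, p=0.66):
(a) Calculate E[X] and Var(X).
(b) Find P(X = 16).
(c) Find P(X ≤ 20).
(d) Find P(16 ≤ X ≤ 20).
(a) E[X] = 18.4800, Var(X) = 6.2832
(b) P(X = 16) = 0.094110
(c) P(X ≤ 20) = 0.787347
(d) P(16 ≤ X ≤ 20) = 0.668848

We have X ~ Binomial(n=28, p=0.66).

(a) Moments:
E[X] = 18.4800
Var(X) = 6.2832
σ = √Var(X) = 2.5066

(b) Point probability using PMF:
P(X = 16) = 0.094110

(c) Cumulative probability using CDF:
P(X ≤ 20) = F(20) = 0.787347

(d) Range probability:
P(16 ≤ X ≤ 20) = P(X ≤ 20) - P(X ≤ 15)
                   = F(20) - F(15)
                   = 0.787347 - 0.118499
                   = 0.668848

This means approximately 66.9% of outcomes fall in the interval [16, 20].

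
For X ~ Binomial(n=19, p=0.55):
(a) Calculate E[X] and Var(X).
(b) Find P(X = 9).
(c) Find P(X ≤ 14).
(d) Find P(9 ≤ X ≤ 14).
(a) E[X] = 10.4500, Var(X) = 4.7025
(b) P(X = 9) = 0.144863
(c) P(X ≤ 14) = 0.972019
(d) P(9 ≤ X ≤ 14) = 0.787918

We have X ~ Binomial(n=19, p=0.55).

(a) Moments:
E[X] = 10.4500
Var(X) = 4.7025
σ = √Var(X) = 2.1685

(b) Point probability using PMF:
P(X = 9) = 0.144863

(c) Cumulative probability using CDF:
P(X ≤ 14) = F(14) = 0.972019

(d) Range probability:
P(9 ≤ X ≤ 14) = P(X ≤ 14) - P(X ≤ 8)
                   = F(14) - F(8)
                   = 0.972019 - 0.184101
                   = 0.787918

This means approximately 78.8% of outcomes fall in the interval [9, 14].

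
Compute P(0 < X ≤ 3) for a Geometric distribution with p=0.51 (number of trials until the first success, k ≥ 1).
0.882351

We have X ~ Geometric(p=0.51) (number of trials until the first success, k ≥ 1).

To find P(0 < X ≤ 3), we use:
P(0 < X ≤ 3) = P(X ≤ 3) - P(X ≤ 0)
                 = F(3) - F(0)
                 = 0.882351 - 0.000000
                 = 0.882351

So there's approximately a 88.2% chance that X falls in this range.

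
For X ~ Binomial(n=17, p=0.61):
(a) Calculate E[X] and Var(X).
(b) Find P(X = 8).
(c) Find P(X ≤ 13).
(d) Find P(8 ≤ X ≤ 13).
(a) E[X] = 10.3700, Var(X) = 4.0443
(b) P(X = 8) = 0.097276
(c) P(X ≤ 13) = 0.945036
(d) P(8 ≤ X ≤ 13) = 0.866646

We have X ~ Binomial(n=17, p=0.61).

(a) Moments:
E[X] = 10.3700
Var(X) = 4.0443
σ = √Var(X) = 2.0110

(b) Point probability using PMF:
P(X = 8) = 0.097276

(c) Cumulative probability using CDF:
P(X ≤ 13) = F(13) = 0.945036

(d) Range probability:
P(8 ≤ X ≤ 13) = P(X ≤ 13) - P(X ≤ 7)
                   = F(13) - F(7)
                   = 0.945036 - 0.078390
                   = 0.866646

This means approximately 86.7% of outcomes fall in the interval [8, 13].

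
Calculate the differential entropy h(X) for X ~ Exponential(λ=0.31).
2.1712 nats

We have X ~ Exponential(λ=0.31).

The differential entropy measures the uncertainty or information content of the distribution.

For an Exponential distribution with λ=0.31:
h(X) = 2.1712 nats

(In bits, this would be 3.1324 bits.)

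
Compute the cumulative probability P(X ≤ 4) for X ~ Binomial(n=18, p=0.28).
0.403197

We have X ~ Binomial(n=18, p=0.28).

The CDF gives us P(X ≤ k).

Using the CDF:
P(X ≤ 4) = 0.403197

This means there's approximately a 40.3% chance that X is at most 4.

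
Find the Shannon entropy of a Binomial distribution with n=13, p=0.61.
1.9812 nats

We have X ~ Binomial(n=13, p=0.61).

The Shannon entropy measures the uncertainty or information content of the distribution.

For a Binomial distribution with n=13, p=0.61:
H(X) = 1.9812 nats

(In bits, this would be 2.8583 bits.)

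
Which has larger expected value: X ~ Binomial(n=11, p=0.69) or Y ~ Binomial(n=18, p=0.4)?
X has larger mean (7.5900 > 7.2000)

Compute the expected value for each distribution:

X ~ Binomial(n=11, p=0.69):
E[X] = 7.5900

Y ~ Binomial(n=18, p=0.4):
E[Y] = 7.2000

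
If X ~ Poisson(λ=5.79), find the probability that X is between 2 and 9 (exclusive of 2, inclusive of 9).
0.857752

We have X ~ Poisson(λ=5.79).

To find P(2 < X ≤ 9), we use:
P(2 < X ≤ 9) = P(X ≤ 9) - P(X ≤ 2)
                 = F(9) - F(2)
                 = 0.929774 - 0.072022
                 = 0.857752

So there's approximately a 85.8% chance that X falls in this range.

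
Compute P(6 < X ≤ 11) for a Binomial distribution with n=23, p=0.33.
0.633289

We have X ~ Binomial(n=23, p=0.33).

To find P(6 < X ≤ 11), we use:
P(6 < X ≤ 11) = P(X ≤ 11) - P(X ≤ 6)
                 = F(11) - F(6)
                 = 0.955384 - 0.322095
                 = 0.633289

So there's approximately a 63.3% chance that X falls in this range.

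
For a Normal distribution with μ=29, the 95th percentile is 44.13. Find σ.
σ = 9.1984

For X ~ Normal(μ, σ), the p-th percentile satisfies x = μ + z_p × σ,
where z_p = Φ⁻¹(p) is the standard normal quantile.

Step 1: z_{0.95} = Φ⁻¹(0.95) = 1.6449

Step 2: Solve for σ:
44.13 = 29 + 1.6449 × σ
σ = (44.13 - 29) / 1.6449
σ = 15.13 / 1.6449
σ = 9.1984

Verification: μ + z × σ = 29 + 1.6449 × 9.1984 = 44.13 ✓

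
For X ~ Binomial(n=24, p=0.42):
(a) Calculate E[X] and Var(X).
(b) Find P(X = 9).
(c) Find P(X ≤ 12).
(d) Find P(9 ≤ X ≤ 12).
(a) E[X] = 10.0800, Var(X) = 5.8464
(b) P(X = 9) = 0.150351
(c) P(X ≤ 12) = 0.841568
(d) P(9 ≤ X ≤ 12) = 0.582252

We have X ~ Binomial(n=24, p=0.42).

(a) Moments:
E[X] = 10.0800
Var(X) = 5.8464
σ = √Var(X) = 2.4179

(b) Point probability using PMF:
P(X = 9) = 0.150351

(c) Cumulative probability using CDF:
P(X ≤ 12) = F(12) = 0.841568

(d) Range probability:
P(9 ≤ X ≤ 12) = P(X ≤ 12) - P(X ≤ 8)
                   = F(12) - F(8)
                   = 0.841568 - 0.259316
                   = 0.582252

This means approximately 58.2% of outcomes fall in the interval [9, 12].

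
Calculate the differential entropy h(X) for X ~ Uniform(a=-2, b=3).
1.6094 nats

We have X ~ Uniform(a=-2, b=3).

The differential entropy measures the uncertainty or information content of the distribution.

For a Uniform distribution with a=-2, b=3:
h(X) = 1.6094 nats

(In bits, this would be 2.3219 bits.)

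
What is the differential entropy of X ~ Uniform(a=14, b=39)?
3.2189 nats

We have X ~ Uniform(a=14, b=39).

The differential entropy measures the uncertainty or information content of the distribution.

For a Uniform distribution with a=14, b=39:
h(X) = 3.2189 nats

(In bits, this would be 4.6439 bits.)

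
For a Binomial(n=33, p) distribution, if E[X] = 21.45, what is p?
p = 0.65

For a Binomial(n, p) distribution:
E[X] = n × p

Given n = 33 and E[X] = 21.45:
21.45 = 33 × p
p = 21.45 / 33 = 0.65

Verification: Binomial(33, 0.65) has E[X] = 21.45 ✓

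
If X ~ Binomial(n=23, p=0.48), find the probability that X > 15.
0.030650

We have X ~ Binomial(n=23, p=0.48).

P(X > 15) = 1 - P(X ≤ 15)
                = 1 - F(15)
                = 1 - 0.969350
                = 0.030650

So there's approximately a 3.1% chance that X exceeds 15.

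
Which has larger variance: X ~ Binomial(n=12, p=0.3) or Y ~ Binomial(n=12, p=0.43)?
Y has larger variance (2.9412 > 2.5200)

Compute the variance for each distribution:

X ~ Binomial(n=12, p=0.3):
Var(X) = 2.5200

Y ~ Binomial(n=12, p=0.43):
Var(Y) = 2.9412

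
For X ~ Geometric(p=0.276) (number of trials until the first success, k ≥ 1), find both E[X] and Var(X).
E[X] = 3.6232, Var(X) = 9.5043

We have X ~ Geometric(p=0.276) (number of trials until the first success, k ≥ 1).

For a Geometric distribution with p=0.276 (number of trials until the first success, k ≥ 1):

Expected value:
E[X] = 3.6232

Variance:
Var(X) = 9.5043

Standard deviation:
σ = √Var(X) = 3.0829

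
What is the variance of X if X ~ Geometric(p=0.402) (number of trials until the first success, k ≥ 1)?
3.7004

We have X ~ Geometric(p=0.402) (number of trials until the first success, k ≥ 1).

For a Geometric distribution with p=0.402 (number of trials until the first success, k ≥ 1):
Var(X) = 3.7004

The variance measures the spread of the distribution around the mean.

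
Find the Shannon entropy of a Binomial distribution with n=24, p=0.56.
2.3072 nats

We have X ~ Binomial(n=24, p=0.56).

The Shannon entropy measures the uncertainty or information content of the distribution.

For a Binomial distribution with n=24, p=0.56:
H(X) = 2.3072 nats

(In bits, this would be 3.3286 bits.)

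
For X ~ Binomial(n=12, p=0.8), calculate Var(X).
1.9200

We have X ~ Binomial(n=12, p=0.8).

For a Binomial distribution with n=12, p=0.8:
Var(X) = 1.9200

The variance measures the spread of the distribution around the mean.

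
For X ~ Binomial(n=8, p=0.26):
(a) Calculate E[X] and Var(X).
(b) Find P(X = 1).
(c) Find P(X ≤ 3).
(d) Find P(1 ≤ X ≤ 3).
(a) E[X] = 2.0800, Var(X) = 1.5392
(b) P(X = 1) = 0.252747
(c) P(X ≤ 3) = 0.871883
(d) P(1 ≤ X ≤ 3) = 0.781964

We have X ~ Binomial(n=8, p=0.26).

(a) Moments:
E[X] = 2.0800
Var(X) = 1.5392
σ = √Var(X) = 1.2406

(b) Point probability using PMF:
P(X = 1) = 0.252747

(c) Cumulative probability using CDF:
P(X ≤ 3) = F(3) = 0.871883

(d) Range probability:
P(1 ≤ X ≤ 3) = P(X ≤ 3) - P(X ≤ 0)
                   = F(3) - F(0)
                   = 0.871883 - 0.089919
                   = 0.781964

This means approximately 78.2% of outcomes fall in the interval [1, 3].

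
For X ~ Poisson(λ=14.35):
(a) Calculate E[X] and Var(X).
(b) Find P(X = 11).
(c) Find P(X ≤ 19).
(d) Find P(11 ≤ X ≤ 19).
(a) E[X] = 14.3500, Var(X) = 14.3500
(b) P(X = 11) = 0.077999
(c) P(X ≤ 19) = 0.908295
(d) P(11 ≤ X ≤ 19) = 0.754668

We have X ~ Poisson(λ=14.35).

(a) Moments:
E[X] = 14.3500
Var(X) = 14.3500
σ = √Var(X) = 3.7881

(b) Point probability using PMF:
P(X = 11) = 0.077999

(c) Cumulative probability using CDF:
P(X ≤ 19) = F(19) = 0.908295

(d) Range probability:
P(11 ≤ X ≤ 19) = P(X ≤ 19) - P(X ≤ 10)
                   = F(19) - F(10)
                   = 0.908295 - 0.153627
                   = 0.754668

This means approximately 75.5% of outcomes fall in the interval [11, 19].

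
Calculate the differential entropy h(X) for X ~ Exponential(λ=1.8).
0.4122 nats

We have X ~ Exponential(λ=1.8).

The differential entropy measures the uncertainty or information content of the distribution.

For an Exponential distribution with λ=1.8:
h(X) = 0.4122 nats

(In bits, this would be 0.5947 bits.)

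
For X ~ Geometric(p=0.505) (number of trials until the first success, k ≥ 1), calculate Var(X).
1.9410

We have X ~ Geometric(p=0.505) (number of trials until the first success, k ≥ 1).

For a Geometric distribution with p=0.505 (number of trials until the first success, k ≥ 1):
Var(X) = 1.9410

The variance measures the spread of the distribution around the mean.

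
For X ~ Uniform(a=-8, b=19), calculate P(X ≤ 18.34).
0.975556

We have X ~ Uniform(a=-8, b=19).

The CDF gives us P(X ≤ k).

Using the CDF:
P(X ≤ 18.34) = 0.975556

This means there's approximately a 97.6% chance that X is at most 18.34.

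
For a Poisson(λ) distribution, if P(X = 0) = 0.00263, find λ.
λ = 5.9408

For a Poisson(λ) distribution, the PMF at 0 is:
P(X = 0) = λ^0 e^(-λ) / 0! = e^(-λ)

Given P(X = 0) = 0.00263:
e^(-λ) = 0.00263
-λ = ln(0.00263)
λ = -ln(0.00263) = 5.9408

Verification: e^(-5.9408) = 0.00263 ✓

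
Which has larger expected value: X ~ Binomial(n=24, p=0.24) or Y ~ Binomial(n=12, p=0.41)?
X has larger mean (5.7600 > 4.9200)

Compute the expected value for each distribution:

X ~ Binomial(n=24, p=0.24):
E[X] = 5.7600

Y ~ Binomial(n=12, p=0.41):
E[Y] = 4.9200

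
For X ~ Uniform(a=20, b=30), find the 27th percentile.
22.7000

We have X ~ Uniform(a=20, b=30).

We want to find x such that P(X ≤ x) = 0.27.

This is the 27th percentile, which means 27% of values fall below this point.

Using the inverse CDF (quantile function):
x = F⁻¹(0.27) = 22.7000

Verification: P(X ≤ 22.7000) = 0.27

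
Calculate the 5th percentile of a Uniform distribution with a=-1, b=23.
0.2000

We have X ~ Uniform(a=-1, b=23).

We want to find x such that P(X ≤ x) = 0.05.

This is the 5th percentile, which means 5% of values fall below this point.

Using the inverse CDF (quantile function):
x = F⁻¹(0.05) = 0.2000

Verification: P(X ≤ 0.2000) = 0.05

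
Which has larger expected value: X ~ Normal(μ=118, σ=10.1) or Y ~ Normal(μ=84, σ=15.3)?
X has larger mean (118.0000 > 84.0000)

Compute the expected value for each distribution:

X ~ Normal(μ=118, σ=10.1):
E[X] = 118.0000

Y ~ Normal(μ=84, σ=15.3):
E[Y] = 84.0000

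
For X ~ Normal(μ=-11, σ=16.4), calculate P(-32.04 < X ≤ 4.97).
0.735158

We have X ~ Normal(μ=-11, σ=16.4).

To find P(-32.04 < X ≤ 4.97), we use:
P(-32.04 < X ≤ 4.97) = P(X ≤ 4.97) - P(X ≤ -32.04)
                 = F(4.97) - F(-32.04)
                 = 0.834917 - 0.099759
                 = 0.735158

So there's approximately a 73.5% chance that X falls in this range.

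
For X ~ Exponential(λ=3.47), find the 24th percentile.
0.0791

We have X ~ Exponential(λ=3.47).

We want to find x such that P(X ≤ x) = 0.24.

This is the 24th percentile, which means 24% of values fall below this point.

Using the inverse CDF (quantile function):
x = F⁻¹(0.24) = 0.0791

Verification: P(X ≤ 0.0791) = 0.24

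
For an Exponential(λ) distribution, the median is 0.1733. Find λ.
λ = 3.9997

For X ~ Exponential(λ), the CDF is F(x) = 1 - e^(-λx).
The median m satisfies F(m) = 0.5:
1 - e^(-λm) = 0.5
e^(-λm) = 0.5
λm = ln(2)
m = ln(2) / λ

Given m = 0.1733:
λ = ln(2) / 0.1733 = 0.693147 / 0.1733 = 3.9997

Verification: ln(2) / 3.9997 = 0.1733 ✓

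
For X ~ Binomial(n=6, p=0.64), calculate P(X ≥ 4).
0.626797

We have X ~ Binomial(n=6, p=0.64).

For discrete distributions, P(X ≥ 4) = 1 - P(X ≤ 3).

P(X ≤ 3) = 0.373203
P(X ≥ 4) = 1 - 0.373203 = 0.626797

So there's approximately a 62.7% chance that X is at least 4.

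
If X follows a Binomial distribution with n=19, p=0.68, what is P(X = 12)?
0.169233

We have X ~ Binomial(n=19, p=0.68).

For a Binomial distribution, the PMF gives us the probability of each outcome.

Using the PMF formula:
P(X = 12) = 0.169233

Rounded to 4 decimal places: 0.1692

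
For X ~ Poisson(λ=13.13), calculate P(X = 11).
0.099419

We have X ~ Poisson(λ=13.13).

For a Poisson distribution, the PMF gives us the probability of each outcome.

Using the PMF formula:
P(X = 11) = 0.099419

Rounded to 4 decimal places: 0.0994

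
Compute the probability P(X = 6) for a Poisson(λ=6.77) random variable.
0.153471

We have X ~ Poisson(λ=6.77).

For a Poisson distribution, the PMF gives us the probability of each outcome.

Using the PMF formula:
P(X = 6) = 0.153471

Rounded to 4 decimal places: 0.1535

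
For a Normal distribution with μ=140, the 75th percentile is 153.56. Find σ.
σ = 20.1041

For X ~ Normal(μ, σ), the p-th percentile satisfies x = μ + z_p × σ,
where z_p = Φ⁻¹(p) is the standard normal quantile.

Step 1: z_{0.75} = Φ⁻¹(0.75) = 0.6745

Step 2: Solve for σ:
153.56 = 140 + 0.6745 × σ
σ = (153.56 - 140) / 0.6745
σ = 13.56 / 0.6745
σ = 20.1041

Verification: μ + z × σ = 140 + 0.6745 × 20.1041 = 153.56 ✓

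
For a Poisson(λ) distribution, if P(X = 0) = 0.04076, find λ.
λ = 3.2001

For a Poisson(λ) distribution, the PMF at 0 is:
P(X = 0) = λ^0 e^(-λ) / 0! = e^(-λ)

Given P(X = 0) = 0.04076:
e^(-λ) = 0.04076
-λ = ln(0.04076)
λ = -ln(0.04076) = 3.2001

Verification: e^(-3.2001) = 0.04076 ✓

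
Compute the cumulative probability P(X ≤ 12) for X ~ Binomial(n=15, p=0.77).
0.705521

We have X ~ Binomial(n=15, p=0.77).

The CDF gives us P(X ≤ k).

Using the CDF:
P(X ≤ 12) = 0.705521

This means there's approximately a 70.6% chance that X is at most 12.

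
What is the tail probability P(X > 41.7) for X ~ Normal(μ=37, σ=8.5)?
0.290152

We have X ~ Normal(μ=37, σ=8.5).

P(X > 41.7) = 1 - P(X ≤ 41.7)
                = 1 - F(41.7)
                = 1 - 0.709848
                = 0.290152

So there's approximately a 29.0% chance that X exceeds 41.7.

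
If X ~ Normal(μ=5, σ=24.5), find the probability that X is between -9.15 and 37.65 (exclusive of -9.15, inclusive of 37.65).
0.626894

We have X ~ Normal(μ=5, σ=24.5).

To find P(-9.15 < X ≤ 37.65), we use:
P(-9.15 < X ≤ 37.65) = P(X ≤ 37.65) - P(X ≤ -9.15)
                 = F(37.65) - F(-9.15)
                 = 0.908677 - 0.281784
                 = 0.626894

So there's approximately a 62.7% chance that X falls in this range.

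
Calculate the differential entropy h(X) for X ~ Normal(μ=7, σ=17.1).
4.2580 nats

We have X ~ Normal(μ=7, σ=17.1).

The differential entropy measures the uncertainty or information content of the distribution.

For a Normal distribution with μ=7, σ=17.1:
h(X) = 4.2580 nats

(In bits, this would be 6.1430 bits.)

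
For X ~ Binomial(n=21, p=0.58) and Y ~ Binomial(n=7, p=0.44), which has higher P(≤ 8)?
Y has higher probability (P(Y ≤ 8) = 1.0000 > P(X ≤ 8) = 0.0528)

Compute P(≤ 8) for each distribution:

X ~ Binomial(n=21, p=0.58):
P(X ≤ 8) = 0.0528

Y ~ Binomial(n=7, p=0.44):
P(Y ≤ 8) = 1.0000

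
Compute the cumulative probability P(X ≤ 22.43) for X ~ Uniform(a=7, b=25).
0.857222

We have X ~ Uniform(a=7, b=25).

The CDF gives us P(X ≤ k).

Using the CDF:
P(X ≤ 22.43) = 0.857222

This means there's approximately a 85.7% chance that X is at most 22.43.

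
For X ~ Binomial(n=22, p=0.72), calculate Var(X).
4.4352

We have X ~ Binomial(n=22, p=0.72).

For a Binomial distribution with n=22, p=0.72:
Var(X) = 4.4352

The variance measures the spread of the distribution around the mean.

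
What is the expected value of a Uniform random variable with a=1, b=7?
4.0000

We have X ~ Uniform(a=1, b=7).

For a Uniform distribution with a=1, b=7:
E[X] = 4.0000

This is the expected (average) value of X.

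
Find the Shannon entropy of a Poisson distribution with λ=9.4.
2.5299 nats

We have X ~ Poisson(λ=9.4).

The Shannon entropy measures the uncertainty or information content of the distribution.

For a Poisson distribution with λ=9.4:
H(X) = 2.5299 nats

(In bits, this would be 3.6498 bits.)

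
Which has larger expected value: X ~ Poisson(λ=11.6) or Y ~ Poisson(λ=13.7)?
Y has larger mean (13.7000 > 11.6000)

Compute the expected value for each distribution:

X ~ Poisson(λ=11.6):
E[X] = 11.6000

Y ~ Poisson(λ=13.7):
E[Y] = 13.7000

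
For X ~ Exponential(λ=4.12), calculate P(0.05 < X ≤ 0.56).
0.714294

We have X ~ Exponential(λ=4.12).

To find P(0.05 < X ≤ 0.56), we use:
P(0.05 < X ≤ 0.56) = P(X ≤ 0.56) - P(X ≤ 0.05)
                 = F(0.56) - F(0.05)
                 = 0.900460 - 0.186167
                 = 0.714294

So there's approximately a 71.4% chance that X falls in this range.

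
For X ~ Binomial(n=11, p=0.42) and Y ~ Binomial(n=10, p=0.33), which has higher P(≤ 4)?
Y has higher probability (P(Y ≤ 4) = 0.7936 > P(X ≤ 4) = 0.4777)

Compute P(≤ 4) for each distribution:

X ~ Binomial(n=11, p=0.42):
P(X ≤ 4) = 0.4777

Y ~ Binomial(n=10, p=0.33):
P(Y ≤ 4) = 0.7936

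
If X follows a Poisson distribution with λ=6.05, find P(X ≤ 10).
0.955279

We have X ~ Poisson(λ=6.05).

The CDF gives us P(X ≤ k).

Using the CDF:
P(X ≤ 10) = 0.955279

This means there's approximately a 95.5% chance that X is at most 10.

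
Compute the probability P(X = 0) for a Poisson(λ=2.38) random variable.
0.092551

We have X ~ Poisson(λ=2.38).

For a Poisson distribution, the PMF gives us the probability of each outcome.

Using the PMF formula:
P(X = 0) = 0.092551

Rounded to 4 decimal places: 0.0926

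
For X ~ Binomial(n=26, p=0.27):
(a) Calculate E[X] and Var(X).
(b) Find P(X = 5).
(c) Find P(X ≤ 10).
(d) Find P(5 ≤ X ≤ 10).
(a) E[X] = 7.0200, Var(X) = 5.1246
(b) P(X = 5) = 0.127260
(c) P(X ≤ 10) = 0.933630
(d) P(5 ≤ X ≤ 10) = 0.803267

We have X ~ Binomial(n=26, p=0.27).

(a) Moments:
E[X] = 7.0200
Var(X) = 5.1246
σ = √Var(X) = 2.2638

(b) Point probability using PMF:
P(X = 5) = 0.127260

(c) Cumulative probability using CDF:
P(X ≤ 10) = F(10) = 0.933630

(d) Range probability:
P(5 ≤ X ≤ 10) = P(X ≤ 10) - P(X ≤ 4)
                   = F(10) - F(4)
                   = 0.933630 - 0.130363
                   = 0.803267

This means approximately 80.3% of outcomes fall in the interval [5, 10].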